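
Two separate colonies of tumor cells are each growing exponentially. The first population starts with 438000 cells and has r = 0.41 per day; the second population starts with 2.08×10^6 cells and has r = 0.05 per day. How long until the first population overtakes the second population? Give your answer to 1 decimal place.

Set 438000·e^(0.41t) = 2.08×10^6·e^(0.05t).
e^((0.41 − 0.05)t) = 2.08×10^6/438000 → e^(0.36·t) = 4.7489.
0.36·t = ln(4.7489) = 1.5579, so t = 1.5579/0.36 = 4.3275.

4.3 days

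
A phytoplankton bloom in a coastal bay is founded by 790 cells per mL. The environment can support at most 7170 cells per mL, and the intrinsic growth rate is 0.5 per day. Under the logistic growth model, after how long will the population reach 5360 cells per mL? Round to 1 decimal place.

A = (K − N₀)/N₀ = (7170 − 790)/790 = 8.0759.
Solve 7170/(1 + 8.0759·e^(−0.5t)) = 5360: 1 + 8.0759·e^(−0.5t) = 1.3377, so e^(−0.5t) = 0.0418139.
−0.5·t = ln(0.0418139) = -3.1745, so t = 3.1745/0.5 = 6.3491.

6.3 days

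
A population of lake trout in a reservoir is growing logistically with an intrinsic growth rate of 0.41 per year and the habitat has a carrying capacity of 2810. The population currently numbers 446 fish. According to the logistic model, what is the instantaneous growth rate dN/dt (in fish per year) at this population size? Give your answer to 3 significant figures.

dN/dt = rN(1 − N/K) = 0.41 × 446 × (1 − 446/2810).
1 − 446/2810 = 0.84128; dN/dt = 0.41 × 446 × 0.84128 = 153.84.

154 fish per year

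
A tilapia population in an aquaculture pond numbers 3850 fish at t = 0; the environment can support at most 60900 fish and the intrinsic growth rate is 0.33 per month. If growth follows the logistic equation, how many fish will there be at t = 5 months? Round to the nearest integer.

A = (K − N₀)/N₀ = (60900 − 3850)/3850 = 14.818.
N(t) = K/(1 + A·e^(−rt)) = 60900/(1 + 14.818×e^(−0.33×5)).
e^(−1.65) = 0.19205; denominator = 1 + 14.818×0.19205 = 3.8458.
N = 60900/3.8458 = 15835.3.

15835 fish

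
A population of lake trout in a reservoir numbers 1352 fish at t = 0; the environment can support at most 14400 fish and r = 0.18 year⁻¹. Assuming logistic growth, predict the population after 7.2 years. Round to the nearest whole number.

A = (K − N₀)/N₀ = (14400 − 1352)/1352 = 9.6509.
N(t) = K/(1 + A·e^(−rt)) = 14400/(1 + 9.6509×e^(−0.18×7.2)).
e^(−1.296) = 0.27362; denominator = 1 + 9.6509×0.27362 = 3.6407.
N = 14400/3.6407 = 3955.27.

3955 fish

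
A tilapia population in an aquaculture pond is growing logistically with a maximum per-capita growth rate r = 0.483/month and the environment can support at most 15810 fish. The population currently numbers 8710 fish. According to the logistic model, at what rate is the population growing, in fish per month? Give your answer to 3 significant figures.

1890 fish per month

dN/dt = rN(1 − N/K) = 0.483 × 8710 × (1 − 8710/15810).
1 − 8710/15810 = 0.44908; dN/dt = 0.483 × 8710 × 0.44908 = 1889.3.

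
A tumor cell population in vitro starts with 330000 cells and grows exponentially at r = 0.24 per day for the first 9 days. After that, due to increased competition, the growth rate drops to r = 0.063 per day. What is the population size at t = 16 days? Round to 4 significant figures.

4447000 cells

Phase 1: N(9) = 330000·e^(0.24×9) = 330000·e^2.16 = 2.861475×10^6.
Phase 2 runs for 16 − 9 = 7 days at r = 0.063.
N(16) = 2.861475×10^6·e^(0.063×7) = 2.861475×10^6·e^0.441 = 4.447479×10^6.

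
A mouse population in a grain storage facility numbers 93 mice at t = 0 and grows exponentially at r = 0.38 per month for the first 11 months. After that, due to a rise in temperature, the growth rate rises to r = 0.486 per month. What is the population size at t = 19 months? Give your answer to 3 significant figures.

297000 mice

Phase 1: N(11) = 93·e^(0.38×11) = 93·e^4.18 = 6079.02.
Phase 2 runs for 19 − 11 = 8 months at r = 0.486.
N(19) = 6079.02·e^(0.486×8) = 6079.02·e^3.888 = 296736.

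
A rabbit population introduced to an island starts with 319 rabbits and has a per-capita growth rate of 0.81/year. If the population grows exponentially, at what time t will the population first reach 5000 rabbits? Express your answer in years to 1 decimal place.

Set N₀·e^(rt) = 5000: e^(0.81·t) = 5000/319 = 15.674.
0.81·t = ln(15.674) = 2.752, so t = 2.752/0.81 = 3.3975.

3.4 years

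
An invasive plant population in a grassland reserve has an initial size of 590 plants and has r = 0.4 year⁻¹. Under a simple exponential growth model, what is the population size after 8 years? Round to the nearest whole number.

14474 plants

N(t) = N₀·e^(rt) = 590 × e^(0.4×8) = 590 × e^3.2.
e^3.2 ≈ 24.533, so N ≈ 590 × 24.533 = 14474.2.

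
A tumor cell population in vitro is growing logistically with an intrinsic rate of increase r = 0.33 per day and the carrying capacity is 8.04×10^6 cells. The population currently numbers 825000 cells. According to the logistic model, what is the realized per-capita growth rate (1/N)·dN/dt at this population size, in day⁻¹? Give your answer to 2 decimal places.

0.30 per day

(1/N)·dN/dt = r(1 − N/K) = 0.33 × (1 − 825000/8.04×10^6).
= 0.33 × 0.89739 = 0.29614.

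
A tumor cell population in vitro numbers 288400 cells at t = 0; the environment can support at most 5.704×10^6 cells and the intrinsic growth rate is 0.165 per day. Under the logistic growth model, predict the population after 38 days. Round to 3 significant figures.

A = (K − N₀)/N₀ = (5.704×10^6 − 288400)/288400 = 18.778.
N(t) = K/(1 + A·e^(−rt)) = 5.704×10^6/(1 + 18.778×e^(−0.165×38)).
e^(−6.27) = 0.0018922; denominator = 1 + 18.778×0.0018922 = 1.0355.
N = 5.704×10^6/1.0355 = 5.508278×10^6.

5510000 cells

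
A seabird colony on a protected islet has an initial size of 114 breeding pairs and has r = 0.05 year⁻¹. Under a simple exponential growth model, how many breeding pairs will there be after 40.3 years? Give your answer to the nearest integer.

855 breeding pairs

N(t) = N₀·e^(rt) = 114 × e^(0.05×40.3) = 114 × e^2.015.
e^2.015 ≈ 7.5007, so N ≈ 114 × 7.5007 = 855.083.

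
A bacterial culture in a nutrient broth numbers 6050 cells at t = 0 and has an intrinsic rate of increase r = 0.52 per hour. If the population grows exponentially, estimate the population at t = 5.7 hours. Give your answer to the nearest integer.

N(t) = N₀·e^(rt) = 6050 × e^(0.52×5.7) = 6050 × e^2.964.
e^2.964 ≈ 19.375, so N ≈ 6050 × 19.375 = 117221.

117221 cells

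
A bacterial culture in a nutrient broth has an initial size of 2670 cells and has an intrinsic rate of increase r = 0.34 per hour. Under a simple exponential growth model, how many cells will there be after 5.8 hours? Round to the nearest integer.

N(t) = N₀·e^(rt) = 2670 × e^(0.34×5.8) = 2670 × e^1.972.
e^1.972 ≈ 7.185, so N ≈ 2670 × 7.185 = 19184.

19184 cells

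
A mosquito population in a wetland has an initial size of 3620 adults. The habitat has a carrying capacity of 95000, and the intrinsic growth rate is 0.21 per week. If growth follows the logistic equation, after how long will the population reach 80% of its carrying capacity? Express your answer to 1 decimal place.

22.0 weeks

A = (K − N₀)/N₀ = (95000 − 3620)/3620 = 25.243.
Solve 95000/(1 + 25.243·e^(−0.21t)) = 76000: 1 + 25.243·e^(−0.21t) = 1.25, so e^(−0.21t) = 0.0099037.
−0.21·t = ln(0.0099037) = -4.6148, so t = 4.6148/0.21 = 21.975.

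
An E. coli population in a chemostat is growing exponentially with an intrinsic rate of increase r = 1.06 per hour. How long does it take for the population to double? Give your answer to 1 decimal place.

0.7 hours

Doubling time t_d = ln(2)/r = 0.6931/1.06 = 0.65391.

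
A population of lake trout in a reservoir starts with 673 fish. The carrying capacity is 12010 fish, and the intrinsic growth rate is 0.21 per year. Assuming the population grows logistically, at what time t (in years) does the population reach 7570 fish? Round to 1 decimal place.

A = (K − N₀)/N₀ = (12010 − 673)/673 = 16.845.
Solve 12010/(1 + 16.845·e^(−0.21t)) = 7570: 1 + 16.845·e^(−0.21t) = 1.5865, so e^(−0.21t) = 0.034818.
−0.21·t = ln(0.034818) = -3.3576, so t = 3.3576/0.21 = 15.989.

16.0 years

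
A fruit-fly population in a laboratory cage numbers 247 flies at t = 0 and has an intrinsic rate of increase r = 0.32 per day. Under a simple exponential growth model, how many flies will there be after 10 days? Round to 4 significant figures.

6060 flies

N(t) = N₀·e^(rt) = 247 × e^(0.32×10) = 247 × e^3.2.
e^3.2 ≈ 24.533, so N ≈ 247 × 24.533 = 6059.53.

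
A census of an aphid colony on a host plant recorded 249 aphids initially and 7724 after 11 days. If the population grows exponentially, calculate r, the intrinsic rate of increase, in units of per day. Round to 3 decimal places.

From N(t) = N₀·e^(rt): e^(r·11) = 7724/249 = 31.02.
r·11 = ln(31.02) = 3.4346, so r = 3.4346/11 = 0.31224.

0.312 per day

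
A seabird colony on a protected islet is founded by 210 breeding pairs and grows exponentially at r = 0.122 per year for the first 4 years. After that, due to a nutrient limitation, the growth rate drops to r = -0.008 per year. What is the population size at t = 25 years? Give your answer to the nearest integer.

289 breeding pairs

Phase 1: N(4) = 210·e^(0.122×4) = 210·e^0.488 = 342.102.
Phase 2 runs for 25 − 4 = 21 years at r = -0.008.
N(25) = 342.102·e^(-0.008×21) = 342.102·e^-0.168 = 289.197.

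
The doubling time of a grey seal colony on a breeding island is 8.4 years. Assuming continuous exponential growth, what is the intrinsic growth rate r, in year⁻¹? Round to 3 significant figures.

r = ln(2)/t_d = 0.6931/8.4 = 0.082518.

0.0825 per year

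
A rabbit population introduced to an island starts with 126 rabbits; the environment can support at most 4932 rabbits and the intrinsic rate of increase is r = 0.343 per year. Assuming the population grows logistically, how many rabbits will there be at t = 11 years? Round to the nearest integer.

A = (K − N₀)/N₀ = (4932 − 126)/126 = 38.143.
N(t) = K/(1 + A·e^(−rt)) = 4932/(1 + 38.143×e^(−0.343×11)).
e^(−3.773) = 0.022983; denominator = 1 + 38.143×0.022983 = 1.8766.
N = 4932/1.8766 = 2628.1.

2628 rabbits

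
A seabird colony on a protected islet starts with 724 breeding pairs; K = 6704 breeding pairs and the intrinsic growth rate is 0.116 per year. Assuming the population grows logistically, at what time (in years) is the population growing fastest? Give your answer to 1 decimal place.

Logistic growth is fastest at N = K/2 = 3352.
A = (K − N₀)/N₀ = 8.2597. Set K/(1 + A·e^(−rt)) = K/2 → A·e^(−rt) = 1.
e^(−0.116t) = 1/8.2597 = 0.12107, so t = ln(8.2597)/0.116 = 2.1114/0.116 = 18.202.

18.2 years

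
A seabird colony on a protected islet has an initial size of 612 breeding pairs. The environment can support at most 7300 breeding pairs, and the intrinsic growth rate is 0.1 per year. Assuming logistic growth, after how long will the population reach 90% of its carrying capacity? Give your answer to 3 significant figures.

A = (K − N₀)/N₀ = (7300 − 612)/612 = 10.928.
Solve 7300/(1 + 10.928·e^(−0.1t)) = 6570: 1 + 10.928·e^(−0.1t) = 1.1111, so e^(−0.1t) = 0.0101675.
−0.1·t = ln(0.0101675) = -4.5886, so t = 4.5886/0.1 = 45.886.

45.9 years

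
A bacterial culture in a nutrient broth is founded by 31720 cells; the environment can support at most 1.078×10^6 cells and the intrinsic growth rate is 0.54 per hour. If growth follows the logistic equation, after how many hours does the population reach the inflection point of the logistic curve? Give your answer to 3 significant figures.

Logistic growth is fastest at N = K/2 = 539000.
A = (K − N₀)/N₀ = 32.985. Set K/(1 + A·e^(−rt)) = K/2 → A·e^(−rt) = 1.
e^(−0.54t) = 1/32.985 = 0.0303169, so t = ln(32.985)/0.54 = 3.496/0.54 = 6.4742.

6.47 hours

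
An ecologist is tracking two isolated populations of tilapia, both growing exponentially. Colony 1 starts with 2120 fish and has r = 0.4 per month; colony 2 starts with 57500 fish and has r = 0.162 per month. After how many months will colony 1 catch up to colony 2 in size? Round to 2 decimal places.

13.87 months

Set 2120·e^(0.4t) = 57500·e^(0.162t).
e^((0.4 − 0.162)t) = 57500/2120 → e^(0.238·t) = 27.123.
0.238·t = ln(27.123) = 3.3004, so t = 3.3004/0.238 = 13.867.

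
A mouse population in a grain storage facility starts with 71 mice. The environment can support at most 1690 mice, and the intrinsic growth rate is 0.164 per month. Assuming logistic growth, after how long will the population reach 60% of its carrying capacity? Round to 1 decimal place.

21.5 months

A = (K − N₀)/N₀ = (1690 − 71)/71 = 22.803.
Solve 1690/(1 + 22.803·e^(−0.164t)) = 1014: 1 + 22.803·e^(−0.164t) = 1.6667, so e^(−0.164t) = 0.0292362.
−0.164·t = ln(0.0292362) = -3.5323, so t = 3.5323/0.164 = 21.539.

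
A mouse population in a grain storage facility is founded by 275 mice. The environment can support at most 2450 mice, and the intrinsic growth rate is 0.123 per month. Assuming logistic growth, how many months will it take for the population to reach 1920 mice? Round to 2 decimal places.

A = (K − N₀)/N₀ = (2450 − 275)/275 = 7.9091.
Solve 2450/(1 + 7.9091·e^(−0.123t)) = 1920: 1 + 7.9091·e^(−0.123t) = 1.276, so e^(−0.123t) = 0.0349018.
−0.123·t = ln(0.0349018) = -3.3552, so t = 3.3552/0.123 = 27.278.

27.28 months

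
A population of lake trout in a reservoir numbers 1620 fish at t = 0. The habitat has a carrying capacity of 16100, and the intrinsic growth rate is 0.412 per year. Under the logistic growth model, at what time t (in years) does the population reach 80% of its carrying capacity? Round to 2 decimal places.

8.68 years

A = (K − N₀)/N₀ = (16100 − 1620)/1620 = 8.9383.
Solve 16100/(1 + 8.9383·e^(−0.412t)) = 12880: 1 + 8.9383·e^(−0.412t) = 1.25, so e^(−0.412t) = 0.0279696.
−0.412·t = ln(0.0279696) = -3.5766, so t = 3.5766/0.412 = 8.6812.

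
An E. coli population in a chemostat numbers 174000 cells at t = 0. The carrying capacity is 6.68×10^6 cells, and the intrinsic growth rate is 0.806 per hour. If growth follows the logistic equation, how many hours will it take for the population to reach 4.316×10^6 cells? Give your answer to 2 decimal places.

A = (K − N₀)/N₀ = (6.68×10^6 − 174000)/174000 = 37.391.
Solve 6.68×10^6/(1 + 37.391·e^(−0.806t)) = 4.316×10^6: 1 + 37.391·e^(−0.806t) = 1.5477, so e^(−0.806t) = 0.0146488.
−0.806·t = ln(0.0146488) = -4.2234, so t = 4.2234/0.806 = 5.2399.

5.24 hours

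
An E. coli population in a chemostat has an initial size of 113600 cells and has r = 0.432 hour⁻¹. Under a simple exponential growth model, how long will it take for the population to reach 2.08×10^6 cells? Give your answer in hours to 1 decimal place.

Set N₀·e^(rt) = 2.08×10^6: e^(0.432·t) = 2.08×10^6/113600 = 18.31.
0.432·t = ln(18.31) = 2.9074, so t = 2.9074/0.432 = 6.7302.

6.7 hours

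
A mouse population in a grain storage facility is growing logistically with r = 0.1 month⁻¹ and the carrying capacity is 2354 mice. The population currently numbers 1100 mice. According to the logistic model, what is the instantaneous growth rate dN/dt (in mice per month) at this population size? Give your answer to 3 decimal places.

58.598 mice per month

dN/dt = rN(1 − N/K) = 0.1 × 1100 × (1 − 1100/2354).
1 − 1100/2354 = 0.53271; dN/dt = 0.1 × 1100 × 0.53271 = 58.598.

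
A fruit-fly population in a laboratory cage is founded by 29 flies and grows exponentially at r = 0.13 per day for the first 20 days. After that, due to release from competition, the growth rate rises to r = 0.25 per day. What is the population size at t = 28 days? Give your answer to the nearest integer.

Phase 1: N(20) = 29·e^(0.13×20) = 29·e^2.6 = 390.448.
Phase 2 runs for 28 − 20 = 8 days at r = 0.25.
N(28) = 390.448·e^(0.25×8) = 390.448·e^2 = 2885.05.

2885 flies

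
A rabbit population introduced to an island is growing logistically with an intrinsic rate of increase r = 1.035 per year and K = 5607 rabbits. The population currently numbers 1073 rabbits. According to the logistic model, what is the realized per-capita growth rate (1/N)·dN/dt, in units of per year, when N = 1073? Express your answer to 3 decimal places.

0.837 per year

(1/N)·dN/dt = r(1 − N/K) = 1.035 × (1 − 1073/5607).
= 1.035 × 0.80863 = 0.83693.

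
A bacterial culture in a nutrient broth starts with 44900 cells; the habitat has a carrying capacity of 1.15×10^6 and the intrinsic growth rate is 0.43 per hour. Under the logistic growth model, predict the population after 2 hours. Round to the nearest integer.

A = (K − N₀)/N₀ = (1.15×10^6 − 44900)/44900 = 24.612.
N(t) = K/(1 + A·e^(−rt)) = 1.15×10^6/(1 + 24.612×e^(−0.43×2)).
e^(−0.86) = 0.42316; denominator = 1 + 24.612×0.42316 = 11.415.
N = 1.15×10^6/11.415 = 100744.

100744 cells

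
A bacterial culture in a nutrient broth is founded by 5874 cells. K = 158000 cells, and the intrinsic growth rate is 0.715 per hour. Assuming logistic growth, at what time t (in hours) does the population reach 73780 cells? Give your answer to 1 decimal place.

A = (K − N₀)/N₀ = (158000 − 5874)/5874 = 25.898.
Solve 158000/(1 + 25.898·e^(−0.715t)) = 73780: 1 + 25.898·e^(−0.715t) = 2.1415, so e^(−0.715t) = 0.0440765.
−0.715·t = ln(0.0440765) = -3.1218, so t = 3.1218/0.715 = 4.3662.

4.4 hours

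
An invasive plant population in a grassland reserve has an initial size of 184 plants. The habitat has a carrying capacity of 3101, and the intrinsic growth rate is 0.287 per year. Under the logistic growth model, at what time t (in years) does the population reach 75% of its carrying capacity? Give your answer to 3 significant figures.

A = (K − N₀)/N₀ = (3101 − 184)/184 = 15.853.
Solve 3101/(1 + 15.853·e^(−0.287t)) = 2325.75: 1 + 15.853·e^(−0.287t) = 1.3333, so e^(−0.287t) = 0.0210262.
−0.287·t = ln(0.0210262) = -3.862, so t = 3.862/0.287 = 13.456.

13.5 years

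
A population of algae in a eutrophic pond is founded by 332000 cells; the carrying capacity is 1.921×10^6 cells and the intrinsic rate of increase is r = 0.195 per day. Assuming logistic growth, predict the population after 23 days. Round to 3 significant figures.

A = (K − N₀)/N₀ = (1.921×10^6 − 332000)/332000 = 4.7861.
N(t) = K/(1 + A·e^(−rt)) = 1.921×10^6/(1 + 4.7861×e^(−0.195×23)).
e^(−4.485) = 0.011277; denominator = 1 + 4.7861×0.011277 = 1.054.
N = 1.921×10^6/1.054 = 1.822628×10^6.

1820000 cells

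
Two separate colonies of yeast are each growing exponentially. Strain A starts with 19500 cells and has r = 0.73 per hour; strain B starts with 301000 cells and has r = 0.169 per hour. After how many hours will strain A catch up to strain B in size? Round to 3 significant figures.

4.88 hours

Set 19500·e^(0.73t) = 301000·e^(0.169t).
e^((0.73 − 0.169)t) = 301000/19500 → e^(0.561·t) = 15.436.
0.561·t = ln(15.436) = 2.7367, so t = 2.7367/0.561 = 4.8782.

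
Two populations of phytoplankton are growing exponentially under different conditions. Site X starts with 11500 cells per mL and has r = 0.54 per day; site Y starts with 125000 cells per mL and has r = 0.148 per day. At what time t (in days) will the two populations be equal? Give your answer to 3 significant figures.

Set 11500·e^(0.54t) = 125000·e^(0.148t).
e^((0.54 − 0.148)t) = 125000/11500 → e^(0.392·t) = 10.87.
0.392·t = ln(10.87) = 2.386, so t = 2.386/0.392 = 6.0866.

6.09 days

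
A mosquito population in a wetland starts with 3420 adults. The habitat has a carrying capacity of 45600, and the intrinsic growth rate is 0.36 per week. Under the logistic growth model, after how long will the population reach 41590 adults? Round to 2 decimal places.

A = (K − N₀)/N₀ = (45600 − 3420)/3420 = 12.333.
Solve 45600/(1 + 12.333·e^(−0.36t)) = 41590: 1 + 12.333·e^(−0.36t) = 1.0964, so e^(−0.36t) = 0.00781763.
−0.36·t = ln(0.00781763) = -4.8514, so t = 4.8514/0.36 = 13.476.

13.48 weeks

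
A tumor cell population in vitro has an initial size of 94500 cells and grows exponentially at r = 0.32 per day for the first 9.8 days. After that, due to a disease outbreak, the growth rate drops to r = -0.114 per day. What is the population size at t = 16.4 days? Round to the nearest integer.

1024746 cells

Phase 1: N(9.8) = 94500·e^(0.32×9.8) = 94500·e^3.136 = 2.1746×10^6.
Phase 2 runs for 16.4 − 9.8 = 6.6 days at r = -0.114.
N(16.4) = 2.1746×10^6·e^(-0.114×6.6) = 2.1746×10^6·e^-0.7524 = 1.024746×10^6.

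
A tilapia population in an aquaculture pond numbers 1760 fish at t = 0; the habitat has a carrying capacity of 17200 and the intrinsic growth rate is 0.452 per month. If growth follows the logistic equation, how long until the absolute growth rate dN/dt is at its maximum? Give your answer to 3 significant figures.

Logistic growth is fastest at N = K/2 = 8600.
A = (K − N₀)/N₀ = 8.7727. Set K/(1 + A·e^(−rt)) = K/2 → A·e^(−rt) = 1.
e^(−0.452t) = 1/8.7727 = 0.11399, so t = ln(8.7727)/0.452 = 2.1716/0.452 = 4.8045.

4.80 months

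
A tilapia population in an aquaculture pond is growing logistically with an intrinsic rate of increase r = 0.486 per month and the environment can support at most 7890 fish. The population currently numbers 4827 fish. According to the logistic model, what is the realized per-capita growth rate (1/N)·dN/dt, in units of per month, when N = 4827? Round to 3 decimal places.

0.189 per month

(1/N)·dN/dt = r(1 − N/K) = 0.486 × (1 − 4827/7890).
= 0.486 × 0.38821 = 0.18867.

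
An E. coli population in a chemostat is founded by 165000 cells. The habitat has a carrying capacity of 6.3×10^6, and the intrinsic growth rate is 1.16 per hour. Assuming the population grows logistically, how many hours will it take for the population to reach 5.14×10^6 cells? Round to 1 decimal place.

A = (K − N₀)/N₀ = (6.3×10^6 − 165000)/165000 = 37.182.
Solve 6.3×10^6/(1 + 37.182·e^(−1.16t)) = 5.14×10^6: 1 + 37.182·e^(−1.16t) = 1.2257, so e^(−1.16t) = 0.00606966.
−1.16·t = ln(0.00606966) = -5.1045, so t = 5.1045/1.16 = 4.4004.

4.4 hours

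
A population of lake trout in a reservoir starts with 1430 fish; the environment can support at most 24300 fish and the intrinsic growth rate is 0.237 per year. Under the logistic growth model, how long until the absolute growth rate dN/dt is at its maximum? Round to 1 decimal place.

11.7 years

Logistic growth is fastest at N = K/2 = 12150.
A = (K − N₀)/N₀ = 15.993. Set K/(1 + A·e^(−rt)) = K/2 → A·e^(−rt) = 1.
e^(−0.237t) = 1/15.993 = 0.0625273, so t = ln(15.993)/0.237 = 2.7722/0.237 = 11.697.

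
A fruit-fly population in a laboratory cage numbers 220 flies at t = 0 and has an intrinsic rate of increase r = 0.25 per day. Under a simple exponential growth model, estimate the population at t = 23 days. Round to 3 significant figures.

69100 flies

N(t) = N₀·e^(rt) = 220 × e^(0.25×23) = 220 × e^5.75.
e^5.75 ≈ 314.19, so N ≈ 220 × 314.19 = 69121.9.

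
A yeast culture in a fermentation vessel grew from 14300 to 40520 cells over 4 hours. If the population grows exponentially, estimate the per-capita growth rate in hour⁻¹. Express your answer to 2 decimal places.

0.26 per hour

From N(t) = N₀·e^(rt): e^(r·4) = 40520/14300 = 2.8336.
r·4 = ln(2.8336) = 1.0415, so r = 1.0415/4 = 0.26038.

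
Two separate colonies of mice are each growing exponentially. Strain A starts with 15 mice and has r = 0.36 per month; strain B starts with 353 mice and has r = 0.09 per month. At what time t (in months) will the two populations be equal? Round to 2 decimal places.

Set 15·e^(0.36t) = 353·e^(0.09t).
e^((0.36 − 0.09)t) = 353/15 → e^(0.27·t) = 23.533.
0.27·t = ln(23.533) = 3.1584, so t = 3.1584/0.27 = 11.698.

11.70 months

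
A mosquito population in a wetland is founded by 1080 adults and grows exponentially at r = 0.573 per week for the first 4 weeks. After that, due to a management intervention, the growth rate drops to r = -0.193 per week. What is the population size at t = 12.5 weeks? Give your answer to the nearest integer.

2072 adults

Phase 1: N(4) = 1080·e^(0.573×4) = 1080·e^2.292 = 10686.3.
Phase 2 runs for 12.5 − 4 = 8.5 weeks at r = -0.193.
N(12.5) = 10686.3·e^(-0.193×8.5) = 10686.3·e^-1.641 = 2071.89.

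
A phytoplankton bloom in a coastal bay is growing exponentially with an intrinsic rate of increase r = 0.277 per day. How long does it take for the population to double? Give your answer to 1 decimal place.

2.5 days

Doubling time t_d = ln(2)/r = 0.6931/0.277 = 2.5023.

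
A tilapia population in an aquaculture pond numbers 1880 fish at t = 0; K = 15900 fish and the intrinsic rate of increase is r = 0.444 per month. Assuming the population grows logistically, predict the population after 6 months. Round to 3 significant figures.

A = (K − N₀)/N₀ = (15900 − 1880)/1880 = 7.4574.
N(t) = K/(1 + A·e^(−rt)) = 15900/(1 + 7.4574×e^(−0.444×6)).
e^(−2.664) = 0.069669; denominator = 1 + 7.4574×0.069669 = 1.5196.
N = 15900/1.5196 = 10463.6.

10500 fish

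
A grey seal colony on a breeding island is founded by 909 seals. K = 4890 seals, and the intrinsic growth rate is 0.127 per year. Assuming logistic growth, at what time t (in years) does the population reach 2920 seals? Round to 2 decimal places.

A = (K − N₀)/N₀ = (4890 − 909)/909 = 4.3795.
Solve 4890/(1 + 4.3795·e^(−0.127t)) = 2920: 1 + 4.3795·e^(−0.127t) = 1.6747, so e^(−0.127t) = 0.154048.
−0.127·t = ln(0.154048) = -1.8705, so t = 1.8705/0.127 = 14.728.

14.73 years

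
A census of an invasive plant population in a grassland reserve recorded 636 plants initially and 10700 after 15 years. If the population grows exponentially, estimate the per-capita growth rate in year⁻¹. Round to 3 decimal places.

0.188 per year

From N(t) = N₀·e^(rt): e^(r·15) = 10700/636 = 16.824.
r·15 = ln(16.824) = 2.8228, so r = 2.8228/15 = 0.18819.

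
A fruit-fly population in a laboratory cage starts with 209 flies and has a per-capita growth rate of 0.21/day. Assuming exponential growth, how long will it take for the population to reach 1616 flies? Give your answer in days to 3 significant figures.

Set N₀·e^(rt) = 1616: e^(0.21·t) = 1616/209 = 7.7321.
0.21·t = ln(7.7321) = 2.0454, so t = 2.0454/0.21 = 9.7399.

9.74 days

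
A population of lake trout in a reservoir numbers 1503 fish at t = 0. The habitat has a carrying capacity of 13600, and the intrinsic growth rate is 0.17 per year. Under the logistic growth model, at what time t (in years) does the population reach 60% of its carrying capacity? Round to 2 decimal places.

A = (K − N₀)/N₀ = (13600 − 1503)/1503 = 8.0486.
Solve 13600/(1 + 8.0486·e^(−0.17t)) = 8160: 1 + 8.0486·e^(−0.17t) = 1.6667, so e^(−0.17t) = 0.0828305.
−0.17·t = ln(0.0828305) = -2.491, so t = 2.491/0.17 = 14.653.

14.65 years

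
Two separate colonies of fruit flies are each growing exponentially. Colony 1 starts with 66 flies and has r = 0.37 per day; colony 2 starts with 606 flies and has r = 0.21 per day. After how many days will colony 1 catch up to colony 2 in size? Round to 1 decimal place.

13.9 days

Set 66·e^(0.37t) = 606·e^(0.21t).
e^((0.37 − 0.21)t) = 606/66 → e^(0.16·t) = 9.1818.
0.16·t = ln(9.1818) = 2.2172, so t = 2.2172/0.16 = 13.858.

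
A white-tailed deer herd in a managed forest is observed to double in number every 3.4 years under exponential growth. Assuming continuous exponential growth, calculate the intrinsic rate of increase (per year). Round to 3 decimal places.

r = ln(2)/t_d = 0.6931/3.4 = 0.20387.

0.204 per year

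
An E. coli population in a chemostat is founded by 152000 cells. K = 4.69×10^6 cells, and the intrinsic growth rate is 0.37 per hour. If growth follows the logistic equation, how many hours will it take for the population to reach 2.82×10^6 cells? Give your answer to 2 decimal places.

A = (K − N₀)/N₀ = (4.69×10^6 − 152000)/152000 = 29.855.
Solve 4.69×10^6/(1 + 29.855·e^(−0.37t)) = 2.82×10^6: 1 + 29.855·e^(−0.37t) = 1.6631, so e^(−0.37t) = 0.0222112.
−0.37·t = ln(0.0222112) = -3.8072, so t = 3.8072/0.37 = 10.29.

10.29 hours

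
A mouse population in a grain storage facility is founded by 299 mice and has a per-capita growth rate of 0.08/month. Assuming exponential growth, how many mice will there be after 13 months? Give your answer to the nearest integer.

N(t) = N₀·e^(rt) = 299 × e^(0.08×13) = 299 × e^1.04.
e^1.04 ≈ 2.8292, so N ≈ 299 × 2.8292 = 845.936.

846 mice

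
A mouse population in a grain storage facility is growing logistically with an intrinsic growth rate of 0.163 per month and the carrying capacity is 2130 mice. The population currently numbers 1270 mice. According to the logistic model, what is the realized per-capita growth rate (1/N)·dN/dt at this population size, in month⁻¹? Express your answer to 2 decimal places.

(1/N)·dN/dt = r(1 − N/K) = 0.163 × (1 − 1270/2130).
= 0.163 × 0.40376 = 0.065812.

0.07 per month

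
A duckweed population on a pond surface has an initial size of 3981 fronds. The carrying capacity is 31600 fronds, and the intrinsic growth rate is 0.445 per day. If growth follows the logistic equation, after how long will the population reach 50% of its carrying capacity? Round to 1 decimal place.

4.4 days

A = (K − N₀)/N₀ = (31600 − 3981)/3981 = 6.9377.
Solve 31600/(1 + 6.9377·e^(−0.445t)) = 15800: 1 + 6.9377·e^(−0.445t) = 2, so e^(−0.445t) = 0.14414.
−0.445·t = ln(0.14414) = -1.937, so t = 1.937/0.445 = 4.3527.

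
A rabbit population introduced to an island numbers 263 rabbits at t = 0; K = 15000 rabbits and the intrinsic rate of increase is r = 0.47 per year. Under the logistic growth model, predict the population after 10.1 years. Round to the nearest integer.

A = (K − N₀)/N₀ = (15000 − 263)/263 = 56.034.
N(t) = K/(1 + A·e^(−rt)) = 15000/(1 + 56.034×e^(−0.47×10.1)).
e^(−4.747) = 0.0086777; denominator = 1 + 56.034×0.0086777 = 1.4862.
N = 15000/1.4862 = 10092.5.

10093 rabbits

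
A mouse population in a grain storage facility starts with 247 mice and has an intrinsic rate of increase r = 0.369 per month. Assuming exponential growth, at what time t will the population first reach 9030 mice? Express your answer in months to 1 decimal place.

9.8 months

Set N₀·e^(rt) = 9030: e^(0.369·t) = 9030/247 = 36.559.
0.369·t = ln(36.559) = 3.5989, so t = 3.5989/0.369 = 9.7532.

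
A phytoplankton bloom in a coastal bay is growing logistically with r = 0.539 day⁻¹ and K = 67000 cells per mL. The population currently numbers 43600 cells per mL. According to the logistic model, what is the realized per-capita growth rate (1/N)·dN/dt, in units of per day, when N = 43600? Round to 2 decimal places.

(1/N)·dN/dt = r(1 − N/K) = 0.539 × (1 − 43600/67000).
= 0.539 × 0.34925 = 0.18825.

0.19 per day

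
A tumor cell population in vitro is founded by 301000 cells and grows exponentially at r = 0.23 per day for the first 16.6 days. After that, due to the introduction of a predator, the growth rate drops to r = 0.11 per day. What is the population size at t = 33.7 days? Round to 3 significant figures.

Phase 1: N(16.6) = 301000·e^(0.23×16.6) = 301000·e^3.818 = 1.369944×10^7.
Phase 2 runs for 33.7 − 16.6 = 17.1 days at r = 0.11.
N(33.7) = 1.369944×10^7·e^(0.11×17.1) = 1.369944×10^7·e^1.881 = 8.986917×10^7.

89900000 cells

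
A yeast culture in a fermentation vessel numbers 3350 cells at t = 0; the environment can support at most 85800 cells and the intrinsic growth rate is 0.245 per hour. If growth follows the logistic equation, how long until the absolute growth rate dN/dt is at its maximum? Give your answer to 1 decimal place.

Logistic growth is fastest at N = K/2 = 42900.
A = (K − N₀)/N₀ = 24.612. Set K/(1 + A·e^(−rt)) = K/2 → A·e^(−rt) = 1.
e^(−0.245t) = 1/24.612 = 0.0406307, so t = ln(24.612)/0.245 = 3.2032/0.245 = 13.074.

13.1 hours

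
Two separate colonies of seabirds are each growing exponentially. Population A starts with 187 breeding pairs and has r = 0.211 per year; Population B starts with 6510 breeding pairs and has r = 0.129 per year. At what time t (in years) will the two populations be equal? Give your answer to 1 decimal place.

43.3 years

Set 187·e^(0.211t) = 6510·e^(0.129t).
e^((0.211 − 0.129)t) = 6510/187 → e^(0.082·t) = 34.813.
0.082·t = ln(34.813) = 3.55, so t = 3.55/0.082 = 43.293.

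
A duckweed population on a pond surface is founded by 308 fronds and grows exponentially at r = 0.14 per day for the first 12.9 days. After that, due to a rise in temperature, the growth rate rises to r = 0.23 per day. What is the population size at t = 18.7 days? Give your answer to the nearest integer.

Phase 1: N(12.9) = 308·e^(0.14×12.9) = 308·e^1.806 = 1874.5.
Phase 2 runs for 18.7 − 12.9 = 5.8 days at r = 0.23.
N(18.7) = 1874.5·e^(0.23×5.8) = 1874.5·e^1.334 = 7115.99.

7116 fronds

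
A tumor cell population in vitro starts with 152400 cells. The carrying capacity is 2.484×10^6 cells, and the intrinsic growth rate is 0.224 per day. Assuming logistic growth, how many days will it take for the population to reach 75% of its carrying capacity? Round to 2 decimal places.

A = (K − N₀)/N₀ = (2.484×10^6 − 152400)/152400 = 15.299.
Solve 2.484×10^6/(1 + 15.299·e^(−0.224t)) = 1.863×10^6: 1 + 15.299·e^(−0.224t) = 1.3333, so e^(−0.224t) = 0.0217876.
−0.224·t = ln(0.0217876) = -3.8264, so t = 3.8264/0.224 = 17.082.

17.08 days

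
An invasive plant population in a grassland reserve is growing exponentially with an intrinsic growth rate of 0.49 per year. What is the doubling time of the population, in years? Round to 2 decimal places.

1.41 years

Doubling time t_d = ln(2)/r = 0.6931/0.49 = 1.4146.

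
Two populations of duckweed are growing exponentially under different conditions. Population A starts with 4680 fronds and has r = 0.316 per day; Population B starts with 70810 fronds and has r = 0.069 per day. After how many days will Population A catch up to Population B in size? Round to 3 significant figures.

11.0 days

Set 4680·e^(0.316t) = 70810·e^(0.069t).
e^((0.316 − 0.069)t) = 70810/4680 → e^(0.247·t) = 15.13.
0.247·t = ln(15.13) = 2.7167, so t = 2.7167/0.247 = 10.999.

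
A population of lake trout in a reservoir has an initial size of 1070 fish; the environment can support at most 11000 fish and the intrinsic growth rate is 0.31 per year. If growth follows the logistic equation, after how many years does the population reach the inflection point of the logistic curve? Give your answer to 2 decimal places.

7.19 years

Logistic growth is fastest at N = K/2 = 5500.
A = (K − N₀)/N₀ = 9.2804. Set K/(1 + A·e^(−rt)) = K/2 → A·e^(−rt) = 1.
e^(−0.31t) = 1/9.2804 = 0.107754, so t = ln(9.2804)/0.31 = 2.2279/0.31 = 7.1868.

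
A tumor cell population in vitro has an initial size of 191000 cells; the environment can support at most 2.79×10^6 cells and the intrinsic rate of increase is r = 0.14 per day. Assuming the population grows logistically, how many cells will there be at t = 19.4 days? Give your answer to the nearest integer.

A = (K − N₀)/N₀ = (2.79×10^6 − 191000)/191000 = 13.607.
N(t) = K/(1 + A·e^(−rt)) = 2.79×10^6/(1 + 13.607×e^(−0.14×19.4)).
e^(−2.716) = 0.066139; denominator = 1 + 13.607×0.066139 = 1.9.
N = 2.79×10^6/1.9 = 1.468443×10^6.

1468443 cells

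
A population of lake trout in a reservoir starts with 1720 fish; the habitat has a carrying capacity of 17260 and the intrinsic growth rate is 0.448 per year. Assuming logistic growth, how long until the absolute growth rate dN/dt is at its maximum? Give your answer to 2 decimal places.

4.91 years

Logistic growth is fastest at N = K/2 = 8630.
A = (K − N₀)/N₀ = 9.0349. Set K/(1 + A·e^(−rt)) = K/2 → A·e^(−rt) = 1.
e^(−0.448t) = 1/9.0349 = 0.110682, so t = ln(9.0349)/0.448 = 2.2011/0.448 = 4.9132.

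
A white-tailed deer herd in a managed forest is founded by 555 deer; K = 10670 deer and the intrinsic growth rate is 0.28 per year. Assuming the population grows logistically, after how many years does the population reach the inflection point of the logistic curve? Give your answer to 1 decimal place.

10.4 years

Logistic growth is fastest at N = K/2 = 5335.
A = (K − N₀)/N₀ = 18.225. Set K/(1 + A·e^(−rt)) = K/2 → A·e^(−rt) = 1.
e^(−0.28t) = 1/18.225 = 0.054869, so t = ln(18.225)/0.28 = 2.9028/0.28 = 10.367.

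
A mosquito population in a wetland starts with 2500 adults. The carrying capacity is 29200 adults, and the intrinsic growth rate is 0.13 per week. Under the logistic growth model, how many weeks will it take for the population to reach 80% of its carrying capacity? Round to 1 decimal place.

28.9 weeks

A = (K − N₀)/N₀ = (29200 − 2500)/2500 = 10.68.
Solve 29200/(1 + 10.68·e^(−0.13t)) = 23360: 1 + 10.68·e^(−0.13t) = 1.25, so e^(−0.13t) = 0.0234082.
−0.13·t = ln(0.0234082) = -3.7547, so t = 3.7547/0.13 = 28.882.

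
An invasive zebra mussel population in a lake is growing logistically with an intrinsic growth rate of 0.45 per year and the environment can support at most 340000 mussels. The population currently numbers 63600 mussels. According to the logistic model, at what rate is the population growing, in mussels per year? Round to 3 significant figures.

23300 mussels per year

dN/dt = rN(1 − N/K) = 0.45 × 63600 × (1 − 63600/340000).
1 − 63600/340000 = 0.81294; dN/dt = 0.45 × 63600 × 0.81294 = 23266.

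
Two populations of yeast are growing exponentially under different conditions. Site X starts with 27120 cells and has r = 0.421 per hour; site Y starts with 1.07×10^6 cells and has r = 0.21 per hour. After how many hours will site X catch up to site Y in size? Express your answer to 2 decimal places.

Set 27120·e^(0.421t) = 1.07×10^6·e^(0.21t).
e^((0.421 − 0.21)t) = 1.07×10^6/27120 → e^(0.211·t) = 39.454.
0.211·t = ln(39.454) = 3.6751, so t = 3.6751/0.211 = 17.418.

17.42 hours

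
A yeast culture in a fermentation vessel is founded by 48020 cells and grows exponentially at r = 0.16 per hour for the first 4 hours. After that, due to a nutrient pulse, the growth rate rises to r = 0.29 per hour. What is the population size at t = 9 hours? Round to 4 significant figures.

388200 cells

Phase 1: N(4) = 48020·e^(0.16×4) = 48020·e^0.64 = 91069.
Phase 2 runs for 9 − 4 = 5 hours at r = 0.29.
N(9) = 91069·e^(0.29×5) = 91069·e^1.45 = 388238.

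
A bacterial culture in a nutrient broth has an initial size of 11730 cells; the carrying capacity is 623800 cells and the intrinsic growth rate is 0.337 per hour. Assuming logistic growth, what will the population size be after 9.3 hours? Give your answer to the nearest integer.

190656 cells

A = (K − N₀)/N₀ = (623800 − 11730)/11730 = 52.18.
N(t) = K/(1 + A·e^(−rt)) = 623800/(1 + 52.18×e^(−0.337×9.3)).
e^(−3.134) = 0.043539; denominator = 1 + 52.18×0.043539 = 3.2719.
N = 623800/3.2719 = 190656.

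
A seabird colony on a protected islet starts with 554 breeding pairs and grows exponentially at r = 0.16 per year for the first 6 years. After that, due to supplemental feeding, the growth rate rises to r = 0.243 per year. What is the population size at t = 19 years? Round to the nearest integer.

34070 breeding pairs

Phase 1: N(6) = 554·e^(0.16×6) = 554·e^0.96 = 1446.88.
Phase 2 runs for 19 − 6 = 13 years at r = 0.243.
N(19) = 1446.88·e^(0.243×13) = 1446.88·e^3.159 = 34069.7.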